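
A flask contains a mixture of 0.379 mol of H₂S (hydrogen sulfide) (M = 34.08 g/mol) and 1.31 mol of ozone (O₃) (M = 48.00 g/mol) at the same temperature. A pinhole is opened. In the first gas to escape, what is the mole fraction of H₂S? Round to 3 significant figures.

0.256

Effusion rate of each component ∝ n_i/√M_i (partial pressure × 1/√M).
Mole fraction of H₂S in the effusate = (n_H₂S/√M_H₂S) / (n_H₂S/√M_H₂S + n_O₃/√M_O₃)
= (0.379/√34.08) / (0.379/√34.08 + 1.31/√48.00) = 0.06492/(0.06492 + 0.1891) = 0.256.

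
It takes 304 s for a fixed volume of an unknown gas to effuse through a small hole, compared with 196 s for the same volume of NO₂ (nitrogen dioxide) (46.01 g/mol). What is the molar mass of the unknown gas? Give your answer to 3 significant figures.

Using Graham's law: t_X/t_NO₂ = √(M_X/M_NO₂).
304/196 = 1.551 = √(M_X/46.01)
M_X = 46.01 × 1.551² = 46.01 × 2.406 = 111 g/mol

111 g/mol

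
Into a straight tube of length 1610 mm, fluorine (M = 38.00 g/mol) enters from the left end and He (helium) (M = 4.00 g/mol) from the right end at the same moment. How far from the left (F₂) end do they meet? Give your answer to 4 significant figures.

The fronts meet when d_F₂ + d_He = L with d_F₂/d_He = √(M_He/M_F₂) (Graham's law). Here √(M_He/M_F₂) = √(4.00/38.00) = 0.3244.
With d_F₂ + d_He = 1610 mm, d_He = 1610/(1 + 0.3244) = 1216 mm.
d_F₂ = 1610 − 1216 = 394.4 mm.

394.4 mm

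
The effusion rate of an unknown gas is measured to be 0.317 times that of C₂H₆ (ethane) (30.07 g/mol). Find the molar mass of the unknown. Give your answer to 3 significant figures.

299 g/mol

By Graham's law, rate_X/rate_C₂H₆ = √(M_C₂H₆/M_X).
0.317 = √(30.07/M_X)
M_X = 30.07 / 0.317² = 30.07 / 0.1005 = 299 g/mol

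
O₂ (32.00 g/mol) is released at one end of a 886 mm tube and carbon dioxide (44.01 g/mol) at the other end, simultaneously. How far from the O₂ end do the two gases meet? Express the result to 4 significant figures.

In equal time, each gas travels a distance ∝ its rate ∝ 1/√M, so d_O₂/d_CO₂ = √(M_CO₂/M_O₂) = √(44.01/32.00) = 1.173.
With d_O₂ + d_CO₂ = 886 mm, d_CO₂ = 886/(1 + 1.173) = 407.8 mm.
d_O₂ = 886 − 407.8 = 478.2 mm.

478.2 mm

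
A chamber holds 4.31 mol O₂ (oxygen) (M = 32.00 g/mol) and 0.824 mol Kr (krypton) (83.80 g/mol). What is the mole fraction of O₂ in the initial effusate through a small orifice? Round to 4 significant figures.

0.8943

Each component's effusion rate ∝ (its partial pressure)·(1/√M) ∝ n_i/√M_i.
x_O₂(eff) = (n_O₂/√M_O₂) / (n_O₂/√M_O₂ + n_Kr/√M_Kr)
= (4.31/√32.00) / (4.31/√32.00 + 0.824/√83.80) = 0.7619/(0.7619 + 0.09001) = 0.8943.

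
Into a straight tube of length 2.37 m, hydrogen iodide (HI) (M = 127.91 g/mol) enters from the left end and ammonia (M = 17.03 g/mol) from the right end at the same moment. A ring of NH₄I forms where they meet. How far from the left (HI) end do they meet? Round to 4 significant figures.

0.6336 m

Graham's law gives d_HI/d_NH₃ = rate_HI/rate_NH₃ = √(M_NH₃/M_HI) = √(17.03/127.91) = 0.3649.
With d_HI + d_NH₃ = 2.37 m, d_NH₃ = 2.37/(1 + 0.3649) = 1.736 m.
d_HI = 2.37 − 1.736 = 0.6336 m.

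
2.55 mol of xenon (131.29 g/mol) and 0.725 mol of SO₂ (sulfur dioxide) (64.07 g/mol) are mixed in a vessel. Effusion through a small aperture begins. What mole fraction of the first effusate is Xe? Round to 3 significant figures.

0.711

Rate_i ∝ x_i/√M_i (Graham's law weighted by mole fraction), so the effusate composition follows n_i/√M_i.
x_Xe(eff) = (n_Xe/√M_Xe) / (n_Xe/√M_Xe + n_SO₂/√M_SO₂)
= (2.55/√131.29) / (2.55/√131.29 + 0.725/√64.07) = 0.2225/(0.2225 + 0.09058) = 0.711.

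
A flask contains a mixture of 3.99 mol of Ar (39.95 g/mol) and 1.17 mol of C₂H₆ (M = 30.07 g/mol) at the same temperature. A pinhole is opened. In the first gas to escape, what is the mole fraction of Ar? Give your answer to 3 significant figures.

0.747

The effusion rate of species i is ∝ p_i/√M_i ∝ n_i/√M_i.
x_Ar(eff) = (n_Ar/√M_Ar) / (n_Ar/√M_Ar + n_C₂H₆/√M_C₂H₆)
= (3.99/√39.95) / (3.99/√39.95 + 1.17/√30.07) = 0.6313/(0.6313 + 0.2134) = 0.747.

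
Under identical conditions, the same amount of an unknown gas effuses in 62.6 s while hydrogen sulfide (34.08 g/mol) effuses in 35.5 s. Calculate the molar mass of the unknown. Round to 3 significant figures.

Using Graham's law: t_X/t_H₂S = √(M_X/M_H₂S).
62.6/35.5 = 1.763 = √(M_X/34.08)
M_X = 34.08 × 1.763² = 34.08 × 3.110 = 106 g/mol

106 g/mol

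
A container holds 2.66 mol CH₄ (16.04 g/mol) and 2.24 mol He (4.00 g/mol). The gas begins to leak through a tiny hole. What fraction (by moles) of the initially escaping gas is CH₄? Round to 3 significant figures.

Rate_i ∝ x_i/√M_i (Graham's law weighted by mole fraction), so the effusate composition follows n_i/√M_i.
x_CH₄(eff) = (n_CH₄/√M_CH₄) / (n_CH₄/√M_CH₄ + n_He/√M_He)
= (2.66/√16.04) / (2.66/√16.04 + 2.24/√4.00) = 0.6642/(0.6642 + 1.120) = 0.372.

0.372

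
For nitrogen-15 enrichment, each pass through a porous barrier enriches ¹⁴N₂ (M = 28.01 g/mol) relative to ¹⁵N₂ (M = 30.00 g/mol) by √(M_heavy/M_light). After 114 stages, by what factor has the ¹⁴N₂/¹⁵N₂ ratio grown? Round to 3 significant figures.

50.0

The single-stage factor is √(M_heavy/M_light), so 114 stages give [√(30.00/28.01)]^114 = (30.00/28.01)^(114/2).
= 1.07105^57 = 50.0.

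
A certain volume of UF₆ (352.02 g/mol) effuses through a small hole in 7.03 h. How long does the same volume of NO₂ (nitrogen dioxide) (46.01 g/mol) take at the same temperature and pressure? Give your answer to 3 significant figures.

2.54 h

Since effusion rate ∝ 1/√M, t_NO₂/t_UF₆ = √(M_NO₂/M_UF₆) = √(46.01/352.02) = √0.1307 = 0.3615.
So the time for NO₂ is 7.03 × 0.3615 = 2.54 h.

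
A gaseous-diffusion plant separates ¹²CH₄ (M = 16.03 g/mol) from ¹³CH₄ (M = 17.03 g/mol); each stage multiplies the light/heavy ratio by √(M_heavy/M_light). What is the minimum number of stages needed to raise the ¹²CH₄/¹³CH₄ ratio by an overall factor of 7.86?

Per stage α = (17.03/16.03)^(1/2) = 1.06238^0.5, giving ln α = 0.03026.
Need α^N ≥ 7.86 ⇒ N ≥ ln(7.86) / ln α = 2.062 / 0.03026 = 68.14.
Rounding up, N = 69 stages.

69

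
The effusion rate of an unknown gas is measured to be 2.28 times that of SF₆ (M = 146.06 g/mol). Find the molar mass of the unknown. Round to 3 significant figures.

28.1 g/mol

Graham's law gives rate_X/rate_SF₆ = √(M_SF₆/M_X).
2.28 = √(146.06/M_X)
M_X = 146.06 / 2.28² = 146.06 / 5.198 = 28.1 g/mol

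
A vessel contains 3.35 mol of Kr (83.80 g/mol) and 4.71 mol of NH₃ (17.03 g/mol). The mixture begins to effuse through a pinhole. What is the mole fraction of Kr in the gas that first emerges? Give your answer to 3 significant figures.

The effusion rate of species i is ∝ p_i/√M_i ∝ n_i/√M_i.
So x_Kr in the escaping gas = (n_Kr/√M_Kr) / Σ(n_i/√M_i)
= (3.35/√83.80) / (3.35/√83.80 + 4.71/√17.03) = 0.3660/(0.3660 + 1.141) = 0.243.

0.243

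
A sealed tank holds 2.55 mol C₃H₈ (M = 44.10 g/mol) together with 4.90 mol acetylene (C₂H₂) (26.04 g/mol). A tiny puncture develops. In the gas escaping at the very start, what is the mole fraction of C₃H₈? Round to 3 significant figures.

0.286

The effusion rate of species i is ∝ p_i/√M_i ∝ n_i/√M_i.
So x_C₃H₈ in the escaping gas = (n_C₃H₈/√M_C₃H₈) / Σ(n_i/√M_i)
= (2.55/√44.10) / (2.55/√44.10 + 4.90/√26.04) = 0.3840/(0.3840 + 0.9602) = 0.286.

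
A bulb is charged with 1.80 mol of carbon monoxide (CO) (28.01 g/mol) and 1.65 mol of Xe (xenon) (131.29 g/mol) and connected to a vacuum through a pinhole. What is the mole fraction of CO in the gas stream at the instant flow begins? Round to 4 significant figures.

Effusion rate of each component ∝ n_i/√M_i (partial pressure × 1/√M).
Mole fraction of CO in the effusate = (n_CO/√M_CO) / (n_CO/√M_CO + n_Xe/√M_Xe)
= (1.80/√28.01) / (1.80/√28.01 + 1.65/√131.29) = 0.3401/(0.3401 + 0.1440) = 0.7025.

0.7025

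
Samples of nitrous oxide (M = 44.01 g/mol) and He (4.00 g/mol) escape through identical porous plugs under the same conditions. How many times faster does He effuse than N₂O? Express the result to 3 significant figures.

3.32

From Graham's law, rate_He/rate_N₂O = √(M_N₂O/M_He) = √(44.01/4.00) = √11.00 = 3.32.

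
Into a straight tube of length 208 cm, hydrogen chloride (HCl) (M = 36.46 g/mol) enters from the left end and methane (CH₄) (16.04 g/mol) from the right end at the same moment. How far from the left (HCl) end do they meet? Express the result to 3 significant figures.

The fronts meet when d_HCl + d_CH₄ = L with d_HCl/d_CH₄ = √(M_CH₄/M_HCl) (Graham's law). Here √(M_CH₄/M_HCl) = √(16.04/36.46) = 0.6633.
With d_HCl + d_CH₄ = 208 cm, d_CH₄ = 208/(1 + 0.6633) = 125.1 cm.
d_HCl = 208 − 125.1 = 82.9 cm.

82.9 cm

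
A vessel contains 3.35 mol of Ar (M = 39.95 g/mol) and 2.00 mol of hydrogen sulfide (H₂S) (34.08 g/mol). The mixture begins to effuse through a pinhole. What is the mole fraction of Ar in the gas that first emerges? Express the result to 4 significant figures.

0.6074

Each component's effusion rate ∝ (its partial pressure)·(1/√M) ∝ n_i/√M_i.
x_Ar(eff) = (n_Ar/√M_Ar) / (n_Ar/√M_Ar + n_H₂S/√M_H₂S)
= (3.35/√39.95) / (3.35/√39.95 + 2.00/√34.08) = 0.5300/(0.5300 + 0.3426) = 0.6074.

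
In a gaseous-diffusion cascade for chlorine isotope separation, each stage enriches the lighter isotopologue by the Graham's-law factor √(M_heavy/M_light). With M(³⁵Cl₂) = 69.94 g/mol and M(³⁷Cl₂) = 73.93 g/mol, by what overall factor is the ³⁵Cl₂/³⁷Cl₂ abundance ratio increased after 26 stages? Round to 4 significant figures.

Overall factor = α^26 with α = √(73.93/69.94), i.e. (73.93/69.94)^(26/2).
= 1.05705^13 = 2.057.

2.057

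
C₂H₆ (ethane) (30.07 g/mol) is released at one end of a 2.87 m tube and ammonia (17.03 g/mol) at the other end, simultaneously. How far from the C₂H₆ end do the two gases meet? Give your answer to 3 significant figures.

1.23 m

In equal time, each gas travels a distance ∝ its rate ∝ 1/√M, so d_C₂H₆/d_NH₃ = √(M_NH₃/M_C₂H₆) = √(17.03/30.07) = 0.7526.
With d_C₂H₆ + d_NH₃ = 2.87 m, d_NH₃ = 2.87/(1 + 0.7526) = 1.638 m.
d_C₂H₆ = 2.87 − 1.638 = 1.23 m.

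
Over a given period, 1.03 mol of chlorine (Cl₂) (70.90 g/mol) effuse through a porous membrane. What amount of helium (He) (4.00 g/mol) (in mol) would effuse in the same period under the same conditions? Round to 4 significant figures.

From Graham's law, rate_He/rate_Cl₂ = √(M_Cl₂/M_He) = √(70.90/4.00) = √17.73 = 4.210.
So the amount for He is 1.03 × 4.210 = 4.336 mol.

4.336 mol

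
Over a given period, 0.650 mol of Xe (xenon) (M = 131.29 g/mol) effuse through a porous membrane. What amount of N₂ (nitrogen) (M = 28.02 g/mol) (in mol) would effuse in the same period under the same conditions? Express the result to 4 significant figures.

Since effusion rate ∝ 1/√M, rate_N₂/rate_Xe = √(M_Xe/M_N₂) = √(131.29/28.02) = √4.686 = 2.165.
So the amount for N₂ is 0.650 × 2.165 = 1.407 mol.

1.407 mol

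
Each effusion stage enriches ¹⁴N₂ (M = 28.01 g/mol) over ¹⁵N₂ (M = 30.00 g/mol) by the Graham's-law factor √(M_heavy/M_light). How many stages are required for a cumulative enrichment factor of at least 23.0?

92

Single-stage factor α = √(30.00/28.01), so ln α = ½ ln(1.07105) = 0.03432.
Need α^N ≥ 23.0 ⇒ N ≥ ln(23.0) / ln α = 3.135 / 0.03432 = 91.37.
Minimum whole number of stages: N = 92.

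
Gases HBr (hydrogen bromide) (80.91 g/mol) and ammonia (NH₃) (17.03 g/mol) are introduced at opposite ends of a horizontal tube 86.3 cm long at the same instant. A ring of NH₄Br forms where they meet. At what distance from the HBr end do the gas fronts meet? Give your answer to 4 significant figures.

27.14 cm

In equal time, each gas travels a distance ∝ its rate ∝ 1/√M, so d_HBr/d_NH₃ = √(M_NH₃/M_HBr) = √(17.03/80.91) = 0.4588.
With d_HBr + d_NH₃ = 86.3 cm, d_NH₃ = 86.3/(1 + 0.4588) = 59.16 cm.
d_HBr = 86.3 − 59.16 = 27.14 cm.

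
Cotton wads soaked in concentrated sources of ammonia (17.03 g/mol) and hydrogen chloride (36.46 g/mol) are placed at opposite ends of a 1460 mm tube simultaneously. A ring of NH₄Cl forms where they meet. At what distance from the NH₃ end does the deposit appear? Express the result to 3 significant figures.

The fronts meet when d_NH₃ + d_HCl = L with d_NH₃/d_HCl = √(M_HCl/M_NH₃) (Graham's law). Here √(M_HCl/M_NH₃) = √(36.46/17.03) = 1.463.
With d_NH₃ + d_HCl = 1460 mm, d_HCl = 1460/(1 + 1.463) = 592.7 mm.
d_NH₃ = 1460 − 592.7 = 867 mm.

867 mm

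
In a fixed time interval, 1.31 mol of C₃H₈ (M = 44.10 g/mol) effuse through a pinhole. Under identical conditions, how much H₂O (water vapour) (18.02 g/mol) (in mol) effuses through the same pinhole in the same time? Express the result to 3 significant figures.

2.05 mol

Using Graham's law: rate_H₂O/rate_C₃H₈ = √(M_C₃H₈/M_H₂O) = √(44.10/18.02) = √2.447 = 1.564.
So the amount for H₂O is 1.31 × 1.564 = 2.05 mol.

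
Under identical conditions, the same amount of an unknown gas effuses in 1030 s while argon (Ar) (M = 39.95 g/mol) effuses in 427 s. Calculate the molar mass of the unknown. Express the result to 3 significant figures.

232 g/mol

By Graham's law, t_X/t_Ar = √(M_X/M_Ar).
1030/427 = 2.412 = √(M_X/39.95)
M_X = 39.95 × 2.412² = 39.95 × 5.819 = 232 g/mol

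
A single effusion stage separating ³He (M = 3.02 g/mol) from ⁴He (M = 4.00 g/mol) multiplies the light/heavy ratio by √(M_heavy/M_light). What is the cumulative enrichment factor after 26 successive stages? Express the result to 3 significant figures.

Each stage multiplies the ratio by α = √(4.00/3.02), so after 26 stages the overall factor is α^26 = (4.00/3.02)^(26/2).
= 1.32450^13 = 38.6.

38.6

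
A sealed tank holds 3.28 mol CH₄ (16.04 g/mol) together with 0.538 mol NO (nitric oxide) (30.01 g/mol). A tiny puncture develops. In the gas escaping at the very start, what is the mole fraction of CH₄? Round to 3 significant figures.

0.893

Each component's effusion rate ∝ (its partial pressure)·(1/√M) ∝ n_i/√M_i.
Mole fraction of CH₄ in the effusate = (n_CH₄/√M_CH₄) / (n_CH₄/√M_CH₄ + n_NO/√M_NO)
= (3.28/√16.04) / (3.28/√16.04 + 0.538/√30.01) = 0.8190/(0.8190 + 0.09821) = 0.893.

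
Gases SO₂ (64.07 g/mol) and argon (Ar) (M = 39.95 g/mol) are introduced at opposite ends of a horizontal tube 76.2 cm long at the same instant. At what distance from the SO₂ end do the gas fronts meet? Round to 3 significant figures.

Distances travelled in equal time are proportional to diffusion rates, so d_SO₂/d_Ar = √(M_Ar/M_SO₂) = √(39.95/64.07) = 0.7896.
With d_SO₂ + d_Ar = 76.2 cm, d_Ar = 76.2/(1 + 0.7896) = 42.58 cm.
d_SO₂ = 76.2 − 42.58 = 33.6 cm.

33.6 cm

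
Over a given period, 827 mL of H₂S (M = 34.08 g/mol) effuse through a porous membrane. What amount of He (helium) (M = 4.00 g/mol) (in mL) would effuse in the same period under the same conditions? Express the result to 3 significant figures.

Using Graham's law: rate_He/rate_H₂S = √(M_H₂S/M_He) = √(34.08/4.00) = √8.520 = 2.919.
So the volume for He is 827 × 2.919 = 2410 mL.

2410 mL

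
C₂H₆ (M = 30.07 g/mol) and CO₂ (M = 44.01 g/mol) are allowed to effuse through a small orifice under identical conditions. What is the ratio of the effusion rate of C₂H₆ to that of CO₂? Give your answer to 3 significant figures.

1.21

Since effusion rate ∝ 1/√M, rate_C₂H₆/rate_CO₂ = √(M_CO₂/M_C₂H₆) = √(44.01/30.07) = √1.464 = 1.21.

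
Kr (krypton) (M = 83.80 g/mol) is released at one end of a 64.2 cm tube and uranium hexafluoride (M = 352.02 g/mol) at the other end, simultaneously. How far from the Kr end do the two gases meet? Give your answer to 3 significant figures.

Graham's law gives d_Kr/d_UF₆ = rate_Kr/rate_UF₆ = √(M_UF₆/M_Kr) = √(352.02/83.80) = 2.050.
With d_Kr + d_UF₆ = 64.2 cm, d_UF₆ = 64.2/(1 + 2.050) = 21.05 cm.
d_Kr = 64.2 − 21.05 = 43.1 cm.

43.1 cm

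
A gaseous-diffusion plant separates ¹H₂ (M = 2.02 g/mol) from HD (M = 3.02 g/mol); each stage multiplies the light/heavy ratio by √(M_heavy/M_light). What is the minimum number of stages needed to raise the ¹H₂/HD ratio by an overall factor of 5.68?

9

Single-stage factor α = √(3.02/2.02), so ln α = ½ ln(1.49505) = 0.2011.
Need α^N ≥ 5.68 ⇒ N ≥ ln(5.68) / ln α = 1.737 / 0.2011 = 8.64.
So at least 9 stages are needed.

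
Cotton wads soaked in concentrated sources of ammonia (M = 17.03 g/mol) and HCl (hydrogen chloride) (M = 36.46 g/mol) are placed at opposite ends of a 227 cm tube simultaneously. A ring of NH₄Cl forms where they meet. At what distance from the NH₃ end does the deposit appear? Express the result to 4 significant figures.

Distances travelled in equal time are proportional to diffusion rates, so d_NH₃/d_HCl = √(M_HCl/M_NH₃) = √(36.46/17.03) = 1.463.
With d_NH₃ + d_HCl = 227 cm, d_HCl = 227/(1 + 1.463) = 92.16 cm.
d_NH₃ = 227 − 92.16 = 134.8 cm.

134.8 cm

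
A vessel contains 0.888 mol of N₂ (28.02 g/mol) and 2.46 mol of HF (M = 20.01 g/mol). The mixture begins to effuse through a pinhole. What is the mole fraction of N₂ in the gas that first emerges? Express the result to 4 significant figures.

Rate_i ∝ x_i/√M_i (Graham's law weighted by mole fraction), so the effusate composition follows n_i/√M_i.
So x_N₂ in the escaping gas = (n_N₂/√M_N₂) / Σ(n_i/√M_i)
= (0.888/√28.02) / (0.888/√28.02 + 2.46/√20.01) = 0.1678/(0.1678 + 0.5499) = 0.2337.

0.2337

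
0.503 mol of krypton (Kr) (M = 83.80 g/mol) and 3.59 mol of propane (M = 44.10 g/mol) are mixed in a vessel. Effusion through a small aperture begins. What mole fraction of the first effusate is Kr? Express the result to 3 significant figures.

0.0923

Effusion rate of each component ∝ n_i/√M_i (partial pressure × 1/√M).
x_Kr(eff) = (n_Kr/√M_Kr) / (n_Kr/√M_Kr + n_C₃H₈/√M_C₃H₈)
= (0.503/√83.80) / (0.503/√83.80 + 3.59/√44.10) = 0.05495/(0.05495 + 0.5406) = 0.0923.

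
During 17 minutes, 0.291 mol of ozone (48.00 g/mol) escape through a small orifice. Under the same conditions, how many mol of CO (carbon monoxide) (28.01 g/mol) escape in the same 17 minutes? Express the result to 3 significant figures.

Graham's law gives rate_CO/rate_O₃ = √(M_O₃/M_CO) = √(48.00/28.01) = √1.714 = 1.309.
So the amount for CO is 0.291 × 1.309 = 0.381 mol.

0.381 mol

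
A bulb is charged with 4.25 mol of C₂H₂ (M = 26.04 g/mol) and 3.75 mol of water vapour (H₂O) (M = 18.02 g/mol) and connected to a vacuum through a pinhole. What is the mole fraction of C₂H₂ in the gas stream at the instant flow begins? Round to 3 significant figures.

0.485

Rate_i ∝ x_i/√M_i (Graham's law weighted by mole fraction), so the effusate composition follows n_i/√M_i.
So x_C₂H₂ in the escaping gas = (n_C₂H₂/√M_C₂H₂) / Σ(n_i/√M_i)
= (4.25/√26.04) / (4.25/√26.04 + 3.75/√18.02) = 0.8329/(0.8329 + 0.8834) = 0.485.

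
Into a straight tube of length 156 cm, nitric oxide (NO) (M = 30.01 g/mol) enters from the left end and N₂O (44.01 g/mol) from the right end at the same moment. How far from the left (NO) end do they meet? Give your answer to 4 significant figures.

The fronts meet when d_NO + d_N₂O = L with d_NO/d_N₂O = √(M_N₂O/M_NO) (Graham's law). Here √(M_N₂O/M_NO) = √(44.01/30.01) = 1.211.
With d_NO + d_N₂O = 156 cm, d_N₂O = 156/(1 + 1.211) = 70.56 cm.
d_NO = 156 − 70.56 = 85.44 cm.

85.44 cm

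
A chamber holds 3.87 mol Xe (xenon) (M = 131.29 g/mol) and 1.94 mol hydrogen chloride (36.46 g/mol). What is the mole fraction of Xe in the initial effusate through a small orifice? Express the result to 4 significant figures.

Rate_i ∝ x_i/√M_i (Graham's law weighted by mole fraction), so the effusate composition follows n_i/√M_i.
So x_Xe in the escaping gas = (n_Xe/√M_Xe) / Σ(n_i/√M_i)
= (3.87/√131.29) / (3.87/√131.29 + 1.94/√36.46) = 0.3377/(0.3377 + 0.3213) = 0.5125.

0.5125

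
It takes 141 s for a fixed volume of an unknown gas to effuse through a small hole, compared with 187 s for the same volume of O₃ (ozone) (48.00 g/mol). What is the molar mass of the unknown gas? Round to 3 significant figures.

27.3 g/mol

From Graham's law, t_X/t_O₃ = √(M_X/M_O₃).
141/187 = 0.7540 = √(M_X/48.00)
M_X = 48.00 × 0.7540² = 48.00 × 0.5685 = 27.3 g/mol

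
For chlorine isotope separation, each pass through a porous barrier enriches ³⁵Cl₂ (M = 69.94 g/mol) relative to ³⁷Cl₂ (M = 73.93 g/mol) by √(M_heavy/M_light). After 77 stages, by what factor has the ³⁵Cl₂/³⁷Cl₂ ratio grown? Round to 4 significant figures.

The single-stage factor is √(M_heavy/M_light), so 77 stages give [√(73.93/69.94)]^77 = (73.93/69.94)^(77/2).
= 1.05705^(77/2) = 8.466.

8.466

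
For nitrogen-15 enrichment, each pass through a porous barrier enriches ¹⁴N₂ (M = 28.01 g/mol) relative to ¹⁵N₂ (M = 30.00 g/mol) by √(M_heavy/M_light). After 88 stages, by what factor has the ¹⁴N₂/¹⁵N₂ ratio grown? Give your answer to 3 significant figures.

The single-stage factor is √(M_heavy/M_light), so 88 stages give [√(30.00/28.01)]^88 = (30.00/28.01)^(88/2).
= 1.07105^44 = 20.5.

20.5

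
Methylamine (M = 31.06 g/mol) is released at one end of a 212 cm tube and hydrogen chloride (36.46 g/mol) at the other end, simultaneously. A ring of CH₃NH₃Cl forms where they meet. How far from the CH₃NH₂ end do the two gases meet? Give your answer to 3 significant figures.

In equal time, each gas travels a distance ∝ its rate ∝ 1/√M, so d_CH₃NH₂/d_HCl = √(M_HCl/M_CH₃NH₂) = √(36.46/31.06) = 1.083.
With d_CH₃NH₂ + d_HCl = 212 cm, d_HCl = 212/(1 + 1.083) = 101.8 cm.
d_CH₃NH₂ = 212 − 101.8 = 110 cm.

110 cm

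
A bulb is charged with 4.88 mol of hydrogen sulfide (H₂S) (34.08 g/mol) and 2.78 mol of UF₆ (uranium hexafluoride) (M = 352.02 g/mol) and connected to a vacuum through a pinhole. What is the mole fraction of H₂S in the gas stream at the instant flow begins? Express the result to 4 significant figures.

Effusion rate of each component ∝ n_i/√M_i (partial pressure × 1/√M).
So x_H₂S in the escaping gas = (n_H₂S/√M_H₂S) / Σ(n_i/√M_i)
= (4.88/√34.08) / (4.88/√34.08 + 2.78/√352.02) = 0.8359/(0.8359 + 0.1482) = 0.8494.

0.8494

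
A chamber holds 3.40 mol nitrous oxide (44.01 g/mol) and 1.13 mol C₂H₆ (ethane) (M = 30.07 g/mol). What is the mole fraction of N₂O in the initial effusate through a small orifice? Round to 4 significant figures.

Effusion rate of each component ∝ n_i/√M_i (partial pressure × 1/√M).
Mole fraction of N₂O in the effusate = (n_N₂O/√M_N₂O) / (n_N₂O/√M_N₂O + n_C₂H₆/√M_C₂H₆)
= (3.40/√44.01) / (3.40/√44.01 + 1.13/√30.07) = 0.5125/(0.5125 + 0.2061) = 0.7132.

0.7132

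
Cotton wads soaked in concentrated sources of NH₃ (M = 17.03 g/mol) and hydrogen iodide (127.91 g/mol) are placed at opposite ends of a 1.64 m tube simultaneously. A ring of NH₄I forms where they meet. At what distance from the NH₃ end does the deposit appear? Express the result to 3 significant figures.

Distances travelled in equal time are proportional to diffusion rates, so d_NH₃/d_HI = √(M_HI/M_NH₃) = √(127.91/17.03) = 2.741.
With d_NH₃ + d_HI = 1.64 m, d_HI = 1.64/(1 + 2.741) = 0.4384 m.
d_NH₃ = 1.64 − 0.4384 = 1.20 m.

1.20 m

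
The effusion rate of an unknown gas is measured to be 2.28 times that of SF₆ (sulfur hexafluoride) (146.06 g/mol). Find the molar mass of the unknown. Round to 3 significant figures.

Using Graham's law: rate_X/rate_SF₆ = √(M_SF₆/M_X).
2.28 = √(146.06/M_X)
M_X = 146.06 / 2.28² = 146.06 / 5.198 = 28.1 g/mol

28.1 g/mol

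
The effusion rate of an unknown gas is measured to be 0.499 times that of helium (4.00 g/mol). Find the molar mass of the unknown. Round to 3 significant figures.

16.1 g/mol

By Graham's law, rate_X/rate_He = √(M_He/M_X).
0.499 = √(4.00/M_X)
M_X = 4.00 / 0.499² = 4.00 / 0.2490 = 16.1 g/mol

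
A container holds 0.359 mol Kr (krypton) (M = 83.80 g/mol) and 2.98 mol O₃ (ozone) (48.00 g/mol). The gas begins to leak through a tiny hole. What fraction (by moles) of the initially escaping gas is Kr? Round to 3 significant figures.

Each component's effusion rate ∝ (its partial pressure)·(1/√M) ∝ n_i/√M_i.
So x_Kr in the escaping gas = (n_Kr/√M_Kr) / Σ(n_i/√M_i)
= (0.359/√83.80) / (0.359/√83.80 + 2.98/√48.00) = 0.03922/(0.03922 + 0.4301) = 0.0836.

0.0836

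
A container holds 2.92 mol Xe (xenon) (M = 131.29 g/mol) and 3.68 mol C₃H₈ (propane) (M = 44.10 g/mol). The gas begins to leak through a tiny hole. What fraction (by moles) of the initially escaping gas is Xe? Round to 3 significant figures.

0.315

Each component's effusion rate ∝ (its partial pressure)·(1/√M) ∝ n_i/√M_i.
x_Xe(eff) = (n_Xe/√M_Xe) / (n_Xe/√M_Xe + n_C₃H₈/√M_C₃H₈)
= (2.92/√131.29) / (2.92/√131.29 + 3.68/√44.10) = 0.2548/(0.2548 + 0.5542) = 0.315.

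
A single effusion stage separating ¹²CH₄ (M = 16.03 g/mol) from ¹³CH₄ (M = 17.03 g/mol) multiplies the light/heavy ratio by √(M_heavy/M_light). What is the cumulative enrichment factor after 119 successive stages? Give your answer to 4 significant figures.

36.62

The single-stage factor is √(M_heavy/M_light), so 119 stages give [√(17.03/16.03)]^119 = (17.03/16.03)^(119/2).
= 1.06238^(119/2) = 36.62.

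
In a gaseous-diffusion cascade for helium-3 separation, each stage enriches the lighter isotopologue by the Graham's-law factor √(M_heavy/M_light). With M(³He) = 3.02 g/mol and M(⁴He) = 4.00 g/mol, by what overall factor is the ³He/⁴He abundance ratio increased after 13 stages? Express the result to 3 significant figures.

Each stage multiplies the ratio by α = √(4.00/3.02), so after 13 stages the overall factor is α^13 = (4.00/3.02)^(13/2).
= 1.32450^(13/2) = 6.21.

6.21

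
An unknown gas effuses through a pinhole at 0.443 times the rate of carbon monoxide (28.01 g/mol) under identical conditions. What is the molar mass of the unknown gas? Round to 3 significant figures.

Graham's law gives rate_X/rate_CO = √(M_CO/M_X).
0.443 = √(28.01/M_X)
M_X = 28.01 / 0.443² = 28.01 / 0.1962 = 143 g/mol

143 g/mol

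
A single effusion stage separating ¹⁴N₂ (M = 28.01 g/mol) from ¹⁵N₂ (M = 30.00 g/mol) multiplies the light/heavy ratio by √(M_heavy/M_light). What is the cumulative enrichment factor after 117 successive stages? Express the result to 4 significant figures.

55.43

Overall factor = α^117 with α = √(30.00/28.01), i.e. (30.00/28.01)^(117/2).
= 1.07105^(117/2) = 55.43.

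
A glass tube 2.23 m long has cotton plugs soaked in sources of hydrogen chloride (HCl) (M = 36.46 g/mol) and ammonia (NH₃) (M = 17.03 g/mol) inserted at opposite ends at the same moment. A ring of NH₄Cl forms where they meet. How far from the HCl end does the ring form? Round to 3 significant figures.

The fronts meet when d_HCl + d_NH₃ = L with d_HCl/d_NH₃ = √(M_NH₃/M_HCl) (Graham's law). Here √(M_NH₃/M_HCl) = √(17.03/36.46) = 0.6834.
With d_HCl + d_NH₃ = 2.23 m, d_NH₃ = 2.23/(1 + 0.6834) = 1.325 m.
d_HCl = 2.23 − 1.325 = 0.905 m.

0.905 m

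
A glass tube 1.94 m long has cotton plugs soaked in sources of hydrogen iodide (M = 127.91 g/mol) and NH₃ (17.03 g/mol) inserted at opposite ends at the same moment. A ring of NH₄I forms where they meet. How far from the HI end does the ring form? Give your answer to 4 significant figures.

In equal time, each gas travels a distance ∝ its rate ∝ 1/√M, so d_HI/d_NH₃ = √(M_NH₃/M_HI) = √(17.03/127.91) = 0.3649.
With d_HI + d_NH₃ = 1.94 m, d_NH₃ = 1.94/(1 + 0.3649) = 1.421 m.
d_HI = 1.94 − 1.421 = 0.5186 m.

0.5186 m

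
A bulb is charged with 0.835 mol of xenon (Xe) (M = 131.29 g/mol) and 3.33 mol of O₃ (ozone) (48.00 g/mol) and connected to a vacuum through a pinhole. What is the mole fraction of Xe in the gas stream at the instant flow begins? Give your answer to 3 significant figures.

0.132

The effusion rate of species i is ∝ p_i/√M_i ∝ n_i/√M_i.
x_Xe(eff) = (n_Xe/√M_Xe) / (n_Xe/√M_Xe + n_O₃/√M_O₃)
= (0.835/√131.29) / (0.835/√131.29 + 3.33/√48.00) = 0.07287/(0.07287 + 0.4806) = 0.132.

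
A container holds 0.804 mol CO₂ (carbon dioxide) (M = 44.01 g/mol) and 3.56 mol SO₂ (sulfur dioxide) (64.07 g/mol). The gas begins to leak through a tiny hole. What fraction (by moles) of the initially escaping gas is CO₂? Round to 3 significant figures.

0.214

Effusion rate of each component ∝ n_i/√M_i (partial pressure × 1/√M).
Mole fraction of CO₂ in the effusate = (n_CO₂/√M_CO₂) / (n_CO₂/√M_CO₂ + n_SO₂/√M_SO₂)
= (0.804/√44.01) / (0.804/√44.01 + 3.56/√64.07) = 0.1212/(0.1212 + 0.4448) = 0.214.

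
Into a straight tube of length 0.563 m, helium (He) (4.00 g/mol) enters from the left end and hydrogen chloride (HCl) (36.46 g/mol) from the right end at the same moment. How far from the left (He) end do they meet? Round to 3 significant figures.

Distances travelled in equal time are proportional to diffusion rates, so d_He/d_HCl = √(M_HCl/M_He) = √(36.46/4.00) = 3.019.
With d_He + d_HCl = 0.563 m, d_HCl = 0.563/(1 + 3.019) = 0.1401 m.
d_He = 0.563 − 0.1401 = 0.423 m.

0.423 m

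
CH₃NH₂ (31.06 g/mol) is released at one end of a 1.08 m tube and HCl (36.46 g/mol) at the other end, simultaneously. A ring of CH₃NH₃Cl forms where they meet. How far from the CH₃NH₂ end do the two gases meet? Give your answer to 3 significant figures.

Distances travelled in equal time are proportional to diffusion rates, so d_CH₃NH₂/d_HCl = √(M_HCl/M_CH₃NH₂) = √(36.46/31.06) = 1.083.
With d_CH₃NH₂ + d_HCl = 1.08 m, d_HCl = 1.08/(1 + 1.083) = 0.5184 m.
d_CH₃NH₂ = 1.08 − 0.5184 = 0.562 m.

0.562 m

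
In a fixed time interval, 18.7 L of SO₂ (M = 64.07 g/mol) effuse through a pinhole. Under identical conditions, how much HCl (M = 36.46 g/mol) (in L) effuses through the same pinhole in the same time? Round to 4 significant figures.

By Graham's law, rate_HCl/rate_SO₂ = √(M_SO₂/M_HCl) = √(64.07/36.46) = √1.757 = 1.326.
So the volume for HCl is 18.7 × 1.326 = 24.79 L.

24.79 L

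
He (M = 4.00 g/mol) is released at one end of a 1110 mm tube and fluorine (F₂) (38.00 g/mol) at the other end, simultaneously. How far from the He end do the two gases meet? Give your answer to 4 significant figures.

838.1 mm

In equal time, each gas travels a distance ∝ its rate ∝ 1/√M, so d_He/d_F₂ = √(M_F₂/M_He) = √(38.00/4.00) = 3.082.
With d_He + d_F₂ = 1110 mm, d_F₂ = 1110/(1 + 3.082) = 271.9 mm.
d_He = 1110 − 271.9 = 838.1 mm.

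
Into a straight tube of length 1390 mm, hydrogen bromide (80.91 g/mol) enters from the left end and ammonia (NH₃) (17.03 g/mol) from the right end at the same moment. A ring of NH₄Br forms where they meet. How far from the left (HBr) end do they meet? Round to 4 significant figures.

Distances travelled in equal time are proportional to diffusion rates, so d_HBr/d_NH₃ = √(M_NH₃/M_HBr) = √(17.03/80.91) = 0.4588.
With d_HBr + d_NH₃ = 1390 mm, d_NH₃ = 1390/(1 + 0.4588) = 952.8 mm.
d_HBr = 1390 − 952.8 = 437.2 mm.

437.2 mm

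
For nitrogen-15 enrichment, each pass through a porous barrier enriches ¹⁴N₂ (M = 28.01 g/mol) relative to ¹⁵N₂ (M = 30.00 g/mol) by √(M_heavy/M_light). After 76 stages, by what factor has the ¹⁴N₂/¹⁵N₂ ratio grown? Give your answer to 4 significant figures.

13.57

After 76 stages the ratio has grown by (√(30.00/28.01))^76 = (30.00/28.01)^(76/2).
= 1.07105^38 = 13.57.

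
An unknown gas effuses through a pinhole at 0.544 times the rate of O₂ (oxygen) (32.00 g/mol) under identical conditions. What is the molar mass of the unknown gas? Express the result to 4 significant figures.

By Graham's law, rate_X/rate_O₂ = √(M_O₂/M_X).
0.544 = √(32.00/M_X)
M_X = 32.00 / 0.544² = 32.00 / 0.2959 = 108.1 g/mol

108.1 g/mol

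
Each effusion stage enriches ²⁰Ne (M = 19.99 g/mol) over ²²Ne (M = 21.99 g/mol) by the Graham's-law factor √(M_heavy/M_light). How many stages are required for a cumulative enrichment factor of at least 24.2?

Per stage α = (21.99/19.99)^(1/2) = 1.10005^0.5, giving ln α = 0.04768.
Need α^N ≥ 24.2 ⇒ N ≥ ln(24.2) / ln α = 3.186 / 0.04768 = 66.83.
So at least 67 stages are needed.

67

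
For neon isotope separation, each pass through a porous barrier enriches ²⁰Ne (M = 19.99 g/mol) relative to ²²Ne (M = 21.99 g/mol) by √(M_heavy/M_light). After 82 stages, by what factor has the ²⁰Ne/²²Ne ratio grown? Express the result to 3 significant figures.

49.9

Each stage multiplies the ratio by α = √(21.99/19.99), so after 82 stages the overall factor is α^82 = (21.99/19.99)^(82/2).
= 1.10005^41 = 49.9.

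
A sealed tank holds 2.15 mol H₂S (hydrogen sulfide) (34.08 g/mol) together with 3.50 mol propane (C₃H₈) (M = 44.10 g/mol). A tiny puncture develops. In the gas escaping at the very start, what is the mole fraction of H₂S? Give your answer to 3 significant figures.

0.411

Effusion rate of each component ∝ n_i/√M_i (partial pressure × 1/√M).
x_H₂S(eff) = (n_H₂S/√M_H₂S) / (n_H₂S/√M_H₂S + n_C₃H₈/√M_C₃H₈)
= (2.15/√34.08) / (2.15/√34.08 + 3.50/√44.10) = 0.3683/(0.3683 + 0.5270) = 0.411.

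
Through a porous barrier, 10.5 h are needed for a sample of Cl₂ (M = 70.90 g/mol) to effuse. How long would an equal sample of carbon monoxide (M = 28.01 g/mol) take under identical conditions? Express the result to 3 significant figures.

6.60 h

Since effusion rate ∝ 1/√M, t_CO/t_Cl₂ = √(M_CO/M_Cl₂) = √(28.01/70.90) = √0.3951 = 0.6285.
So the time for CO is 10.5 × 0.6285 = 6.60 h.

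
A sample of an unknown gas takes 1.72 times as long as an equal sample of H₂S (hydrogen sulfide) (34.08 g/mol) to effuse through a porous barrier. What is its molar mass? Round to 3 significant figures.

Since effusion rate ∝ 1/√M, t_X/t_H₂S = √(M_X/M_H₂S).
1.72 = √(M_X/34.08)
M_X = 34.08 × 1.72² = 34.08 × 2.958 = 101 g/mol

101 g/mol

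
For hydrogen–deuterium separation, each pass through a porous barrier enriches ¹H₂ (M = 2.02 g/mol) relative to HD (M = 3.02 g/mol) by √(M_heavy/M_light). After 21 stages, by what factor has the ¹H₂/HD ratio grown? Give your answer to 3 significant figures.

After 21 stages the ratio has grown by (√(3.02/2.02))^21 = (3.02/2.02)^(21/2).
= 1.49505^(21/2) = 68.2.

68.2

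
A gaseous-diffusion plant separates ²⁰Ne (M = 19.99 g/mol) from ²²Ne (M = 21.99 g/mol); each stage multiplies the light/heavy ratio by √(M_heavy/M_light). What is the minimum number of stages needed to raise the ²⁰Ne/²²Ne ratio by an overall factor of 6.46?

40

Single-stage factor α = √(21.99/19.99), so ln α = ½ ln(1.10005) = 0.04768.
Need α^N ≥ 6.46 ⇒ N ≥ ln(6.46) / ln α = 1.866 / 0.04768 = 39.13.
Rounding up, N = 40 stages.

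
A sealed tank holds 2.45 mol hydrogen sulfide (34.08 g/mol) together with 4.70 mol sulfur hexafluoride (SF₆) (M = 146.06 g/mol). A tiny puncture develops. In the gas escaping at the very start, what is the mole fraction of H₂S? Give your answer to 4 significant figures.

0.5190

Effusion rate of each component ∝ n_i/√M_i (partial pressure × 1/√M).
Mole fraction of H₂S in the effusate = (n_H₂S/√M_H₂S) / (n_H₂S/√M_H₂S + n_SF₆/√M_SF₆)
= (2.45/√34.08) / (2.45/√34.08 + 4.70/√146.06) = 0.4197/(0.4197 + 0.3889) = 0.5190.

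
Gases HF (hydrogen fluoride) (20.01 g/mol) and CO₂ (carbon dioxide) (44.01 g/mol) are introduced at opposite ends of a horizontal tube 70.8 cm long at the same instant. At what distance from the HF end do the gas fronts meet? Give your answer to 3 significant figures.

42.3 cm

Distances travelled in equal time are proportional to diffusion rates, so d_HF/d_CO₂ = √(M_CO₂/M_HF) = √(44.01/20.01) = 1.483.
With d_HF + d_CO₂ = 70.8 cm, d_CO₂ = 70.8/(1 + 1.483) = 28.51 cm.
d_HF = 70.8 − 28.51 = 42.3 cm.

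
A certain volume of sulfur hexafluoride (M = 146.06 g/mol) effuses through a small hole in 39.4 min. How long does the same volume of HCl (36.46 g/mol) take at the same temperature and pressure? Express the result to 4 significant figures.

From Graham's law, t_HCl/t_SF₆ = √(M_HCl/M_SF₆) = √(36.46/146.06) = √0.2496 = 0.4996.
So the time for HCl is 39.4 × 0.4996 = 19.69 min.

19.69 min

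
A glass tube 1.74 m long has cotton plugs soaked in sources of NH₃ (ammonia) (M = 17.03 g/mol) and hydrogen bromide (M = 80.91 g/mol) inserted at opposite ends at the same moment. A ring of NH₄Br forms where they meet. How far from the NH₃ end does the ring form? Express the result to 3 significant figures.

1.19 m

In equal time, each gas travels a distance ∝ its rate ∝ 1/√M, so d_NH₃/d_HBr = √(M_HBr/M_NH₃) = √(80.91/17.03) = 2.180.
With d_NH₃ + d_HBr = 1.74 m, d_HBr = 1.74/(1 + 2.180) = 0.5472 m.
d_NH₃ = 1.74 − 0.5472 = 1.19 m.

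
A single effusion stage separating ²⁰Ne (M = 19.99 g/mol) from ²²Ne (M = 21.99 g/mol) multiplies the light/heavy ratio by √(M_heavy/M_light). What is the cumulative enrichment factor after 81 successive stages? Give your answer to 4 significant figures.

The single-stage factor is √(M_heavy/M_light), so 81 stages give [√(21.99/19.99)]^81 = (21.99/19.99)^(81/2).
= 1.10005^(81/2) = 47.56.

47.56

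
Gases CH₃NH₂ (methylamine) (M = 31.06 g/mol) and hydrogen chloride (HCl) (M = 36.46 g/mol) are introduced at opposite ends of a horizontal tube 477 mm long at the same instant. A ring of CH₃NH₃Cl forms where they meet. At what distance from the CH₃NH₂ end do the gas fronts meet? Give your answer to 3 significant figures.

248 mm

Distances travelled in equal time are proportional to diffusion rates, so d_CH₃NH₂/d_HCl = √(M_HCl/M_CH₃NH₂) = √(36.46/31.06) = 1.083.
With d_CH₃NH₂ + d_HCl = 477 mm, d_HCl = 477/(1 + 1.083) = 228.9 mm.
d_CH₃NH₂ = 477 − 228.9 = 248 mm.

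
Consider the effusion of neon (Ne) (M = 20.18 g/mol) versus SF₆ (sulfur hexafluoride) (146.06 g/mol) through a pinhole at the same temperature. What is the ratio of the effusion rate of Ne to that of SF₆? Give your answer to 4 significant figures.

Since effusion rate ∝ 1/√M, rate_Ne/rate_SF₆ = √(M_SF₆/M_Ne) = √(146.06/20.18) = √7.238 = 2.690.

2.690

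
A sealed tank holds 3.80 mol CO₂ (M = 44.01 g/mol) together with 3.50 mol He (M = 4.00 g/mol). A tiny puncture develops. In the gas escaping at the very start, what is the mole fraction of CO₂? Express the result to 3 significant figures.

Rate_i ∝ x_i/√M_i (Graham's law weighted by mole fraction), so the effusate composition follows n_i/√M_i.
Mole fraction of CO₂ in the effusate = (n_CO₂/√M_CO₂) / (n_CO₂/√M_CO₂ + n_He/√M_He)
= (3.80/√44.01) / (3.80/√44.01 + 3.50/√4.00) = 0.5728/(0.5728 + 1.750) = 0.247.

0.247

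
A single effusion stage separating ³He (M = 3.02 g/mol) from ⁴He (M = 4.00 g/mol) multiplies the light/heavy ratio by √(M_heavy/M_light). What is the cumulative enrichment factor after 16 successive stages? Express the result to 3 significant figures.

After 16 stages the ratio has grown by (√(4.00/3.02))^16 = (4.00/3.02)^(16/2).
= 1.32450^8 = 9.47.

9.47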